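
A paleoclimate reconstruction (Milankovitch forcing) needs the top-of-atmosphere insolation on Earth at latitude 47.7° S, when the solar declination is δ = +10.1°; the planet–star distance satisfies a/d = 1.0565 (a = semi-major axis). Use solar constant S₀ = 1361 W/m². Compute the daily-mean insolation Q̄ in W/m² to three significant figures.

Q̄ ≈ 228 W/m²

cos H₀ = −tan(-47.7°) tan(+10.100°) = 0.1958, H₀ = 1.3738 rad.
Bracket: H₀ sin φ sin δ + cos φ cos δ sin H₀ = 1.3738×-0.73963×0.17537 + 0.67301×0.98450×0.98065 = -0.178194 + 0.649757 = 0.471563.
Inverse-square distance factor (a/d)² = 1.0565² = 1.116192.
Q̄ = (S₀/π) × 1.116192 × [bracket] = (1361/π) × 1.116192 × 0.471563 = 228.0 W/m².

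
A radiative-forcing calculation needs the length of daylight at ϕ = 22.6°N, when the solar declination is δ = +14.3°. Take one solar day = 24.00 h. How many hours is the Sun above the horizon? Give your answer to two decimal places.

cos h₀ = −tan ϕ · tan δ = −tan(+22.6°) × tan(+14.300°) = -0.1061, so h₀ = 1.6771 rad = 96.09°.
Daylight = 2h₀/(2π) × 24.00 h = (1.6771/π) × 24.00 = 12.81 h.

12.81 h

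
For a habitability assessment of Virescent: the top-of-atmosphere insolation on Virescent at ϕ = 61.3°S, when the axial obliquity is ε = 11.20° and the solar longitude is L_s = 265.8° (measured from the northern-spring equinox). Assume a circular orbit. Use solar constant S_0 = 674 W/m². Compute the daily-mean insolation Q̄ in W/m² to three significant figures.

Solar declination: sin δ = sin ε · sin L_s = sin 11.20° × sin 265.8° = -0.19371, so δ = -11.170°.
cos h₀ = −tan(-61.3°) tan(-11.170°) = -0.3607, h₀ = 1.9398 rad.
Bracket: h₀ sin ϕ sin δ + cos ϕ cos δ sin h₀ = 1.9398×-0.87715×-0.19371 + 0.48022×0.98106×0.93270 = 0.329597 + 0.439418 = 0.769015.
Q̄ = (S_0/π) × [bracket] = (674/π) × 0.769015 = 165.0 W/m².

Q̄ ≈ 165 W/m²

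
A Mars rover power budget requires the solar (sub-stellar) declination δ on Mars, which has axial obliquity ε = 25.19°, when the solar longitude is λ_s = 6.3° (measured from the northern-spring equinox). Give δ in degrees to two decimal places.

sin δ = sin ε · sin λ_s = sin 25.19° × sin 6.3° = 0.046705.
δ = arcsin(0.046705) = +2.68°.

δ = +2.68°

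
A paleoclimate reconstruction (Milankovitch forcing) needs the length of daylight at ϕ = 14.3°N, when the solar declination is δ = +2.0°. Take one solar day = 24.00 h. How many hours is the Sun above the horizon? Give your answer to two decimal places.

12.07 h

cos h₀ = −tan ϕ · tan δ = −tan(+14.3°) × tan(+2.000°) = -0.0089, so h₀ = 1.5797 rad = 90.51°.
Daylight = 2h₀/(2π) × 24.00 h = (1.5797/π) × 24.00 = 12.07 h.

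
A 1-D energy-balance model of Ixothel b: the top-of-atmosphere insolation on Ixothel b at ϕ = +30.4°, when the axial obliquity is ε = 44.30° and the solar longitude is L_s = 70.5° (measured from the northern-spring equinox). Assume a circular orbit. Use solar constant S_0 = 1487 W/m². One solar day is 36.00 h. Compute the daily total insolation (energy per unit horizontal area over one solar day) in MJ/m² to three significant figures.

Solar declination: sin δ = sin ε · sin L_s = sin 44.30° × sin 70.5° = 0.65836, so δ = +41.175°.
cos h₀ = −tan(+30.4°) tan(+41.175°) = -0.5132, h₀ = 2.1097 rad.
Bracket: h₀ sin ϕ sin δ + cos ϕ cos δ sin h₀ = 2.1097×0.50603×0.65836 + 0.86251×0.75271×0.85830 = 0.702846 + 0.557225 = 1.260071.
Q̄ = (S_0/π) × [bracket] = (1487/π) × 1.260071 = 596.43 W/m².
Daily total = Q̄ × 36.00 h × 3600 s/h = 596.43 × 36.00 × 3600 / 10⁶ = 77.30 MJ/m².

77.3 MJ/m²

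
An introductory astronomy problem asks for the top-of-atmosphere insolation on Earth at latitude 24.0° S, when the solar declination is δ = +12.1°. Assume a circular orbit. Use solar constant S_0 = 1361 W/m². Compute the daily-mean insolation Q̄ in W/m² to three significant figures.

cos h₀ = −tan(-24.0°) tan(+12.100°) = 0.0954, h₀ = 1.4752 rad.
Bracket: h₀ sin ϕ sin δ + cos ϕ cos δ sin h₀ = 1.4752×-0.40674×0.20962 + 0.91355×0.97778×0.99543 = -0.125777 + 0.889169 = 0.763392.
Q̄ = (S_0/π) × [bracket] = (1361/π) × 0.763392 = 330.7 W/m².

Q̄ ≈ 331 W/m²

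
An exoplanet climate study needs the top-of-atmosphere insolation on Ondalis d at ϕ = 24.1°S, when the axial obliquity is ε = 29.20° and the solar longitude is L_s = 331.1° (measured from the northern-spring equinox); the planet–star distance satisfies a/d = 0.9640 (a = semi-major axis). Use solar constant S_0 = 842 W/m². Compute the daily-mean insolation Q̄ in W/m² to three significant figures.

Solar declination: sin δ = sin ε · sin L_s = sin 29.20° × sin 331.1° = -0.23577, so δ = -13.637°.
cos h₀ = −tan(-24.1°) tan(-13.637°) = -0.1085, h₀ = 1.6795 rad.
Bracket: h₀ sin ϕ sin δ + cos ϕ cos δ sin h₀ = 1.6795×-0.40833×-0.23577 + 0.91283×0.97181×0.99409 = 0.161689 + 0.881855 = 1.043544.
Inverse-square distance factor (a/d)² = 0.9640² = 0.929296.
Q̄ = (S_0/π) × 0.929296 × [bracket] = (842/π) × 0.929296 × 1.043544 = 259.9 W/m².

Q̄ ≈ 260 W/m²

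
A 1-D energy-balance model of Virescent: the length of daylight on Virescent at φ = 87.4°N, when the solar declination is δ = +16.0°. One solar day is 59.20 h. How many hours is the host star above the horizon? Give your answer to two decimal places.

Sunrise equation: cos H₀ = −tan φ · tan δ = -6.3146 ≤ −1, so the host star never sets (polar day) and H₀ = π.
Daylight = 2H₀/(2π) × 59.20 h = (3.1416/π) × 59.20 = 59.20 h.

59.20 h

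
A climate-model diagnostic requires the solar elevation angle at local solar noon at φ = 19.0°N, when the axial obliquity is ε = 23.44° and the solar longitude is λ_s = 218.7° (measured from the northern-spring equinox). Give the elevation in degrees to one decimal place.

56.6°

Solar declination: sin δ = sin ε · sin λ_s = sin 23.44° × sin 218.7° = -0.24871, so δ = -14.401°.
At local noon the hour angle is zero, so the zenith angle equals |φ − δ| = |+19.0° − (-14.401°)| = 33.401°.
Elevation = 90° − 33.401° = 56.6°.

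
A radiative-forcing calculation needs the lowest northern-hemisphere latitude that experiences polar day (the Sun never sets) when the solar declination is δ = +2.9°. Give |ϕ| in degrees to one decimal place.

Polar day requires cos h₀ = −tan ϕ tan δ ≤ −1, i.e. tan ϕ tan δ ≥ 1.
The boundary is |tan ϕ| · |tan δ| = 1, so |ϕ| = 90° − |δ| = 90° − 2.9° = 87.1° in the northern hemisphere.

|ϕ| = 87.1°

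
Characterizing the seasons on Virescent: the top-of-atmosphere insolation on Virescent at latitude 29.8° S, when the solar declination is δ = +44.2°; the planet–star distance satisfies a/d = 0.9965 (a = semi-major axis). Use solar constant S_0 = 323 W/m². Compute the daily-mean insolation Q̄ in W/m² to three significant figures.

cos h₀ = −tan(-29.8°) tan(+44.200°) = 0.5569, h₀ = 0.9801 rad.
Bracket: h₀ sin ϕ sin δ + cos ϕ cos δ sin h₀ = 0.9801×-0.49697×0.69717 + 0.86777×0.71691×0.83056 = -0.339578 + 0.516702 = 0.177124.
Inverse-square distance factor (a/d)² = 0.9965² = 0.993012.
Q̄ = (S_0/π) × 0.993012 × [bracket] = (323/π) × 0.993012 × 0.177124 = 18.08 W/m².

Q̄ ≈ 18.1 W/m²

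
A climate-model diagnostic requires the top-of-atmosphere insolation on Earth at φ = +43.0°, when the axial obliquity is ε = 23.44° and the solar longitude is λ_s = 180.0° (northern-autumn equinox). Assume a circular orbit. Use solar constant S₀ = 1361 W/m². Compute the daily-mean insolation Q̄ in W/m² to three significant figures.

Q̄ ≈ 317 W/m²

Solar declination: sin δ = sin ε · sin λ_s = sin 23.44° × sin 180.0° = 0.00000, so δ = +0.000°.
cos H₀ = −tan(+43.0°) tan(+0.000°) = -0.0000, H₀ = 1.5708 rad.
Bracket: H₀ sin φ sin δ + cos φ cos δ sin H₀ = 1.5708×0.68200×0.00000 + 0.73135×1.00000×1.00000 = 0.000000 + 0.731350 = 0.731350.
Q̄ = (S₀/π) × [bracket] = (1361/π) × 0.731350 = 316.8 W/m².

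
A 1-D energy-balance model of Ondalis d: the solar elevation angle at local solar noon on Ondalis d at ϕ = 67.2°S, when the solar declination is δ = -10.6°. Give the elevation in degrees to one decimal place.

At local noon the hour angle is zero, so the zenith angle equals |ϕ − δ| = |-67.2° − (-10.600°)| = 56.600°.
Elevation = 90° − 56.600° = 33.4°.

33.4°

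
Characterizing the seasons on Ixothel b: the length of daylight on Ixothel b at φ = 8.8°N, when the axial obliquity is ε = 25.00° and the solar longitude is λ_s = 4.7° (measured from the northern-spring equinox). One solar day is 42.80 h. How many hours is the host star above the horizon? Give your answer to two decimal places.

21.47 h

Solar declination: sin δ = sin ε · sin λ_s = sin 25.00° × sin 4.7° = 0.03463, so δ = +1.984°.
cos H₀ = −tan φ · tan δ = −tan(+8.8°) × tan(+1.984°) = -0.0054, so H₀ = 1.5762 rad = 90.31°.
Daylight = 2H₀/(2π) × 42.80 h = (1.5762/π) × 42.80 = 21.47 h.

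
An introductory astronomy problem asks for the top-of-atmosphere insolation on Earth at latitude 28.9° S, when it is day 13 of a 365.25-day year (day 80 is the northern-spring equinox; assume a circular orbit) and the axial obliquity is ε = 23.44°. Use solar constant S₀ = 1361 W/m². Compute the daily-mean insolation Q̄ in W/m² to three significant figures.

Q̄ ≈ 481 W/m²

Solar longitude: λ_s = 360° × (13 − 80)/365.25 = -66.037°, i.e. -66.037° + 360° = 293.963°.
sin δ = sin 23.44° × sin 293.963° = -0.36350, so δ = -21.315°.
cos H₀ = −tan(-28.9°) tan(-21.315°) = -0.2154, H₀ = 1.7879 rad.
Bracket: H₀ sin φ sin δ + cos φ cos δ sin H₀ = 1.7879×-0.48328×-0.36350 + 0.87546×0.93159×0.97653 = 0.314084 + 0.796428 = 1.110512.
Q̄ = (S₀/π) × [bracket] = (1361/π) × 1.110512 = 481.1 W/m².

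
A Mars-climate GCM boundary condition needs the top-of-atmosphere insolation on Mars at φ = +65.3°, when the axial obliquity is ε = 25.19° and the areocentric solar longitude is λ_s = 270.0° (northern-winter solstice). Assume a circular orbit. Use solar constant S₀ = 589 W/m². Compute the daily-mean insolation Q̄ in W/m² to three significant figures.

Q̄ ≈ 0.00 W/m²

sin δ = sin 25.19° × sin 270.0° = -0.42562, so δ = -25.190°.
cos H₀ = −tan(+65.3°) tan(-25.190°) = 1.0226 ≥ 1 ⇒ polar night, H₀ = 0 and Q̄ = 0.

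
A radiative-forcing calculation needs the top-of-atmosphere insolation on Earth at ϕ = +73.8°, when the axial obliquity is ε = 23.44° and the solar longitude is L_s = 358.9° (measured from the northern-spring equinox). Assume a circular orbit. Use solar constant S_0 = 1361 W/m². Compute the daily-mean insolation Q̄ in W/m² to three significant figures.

Q̄ ≈ 116 W/m²

Solar declination: sin δ = sin ε · sin L_s = sin 23.44° × sin 358.9° = -0.00764, so δ = -0.438°.
cos h₀ = −tan(+73.8°) tan(-0.438°) = 0.0263, h₀ = 1.5445 rad.
Bracket: h₀ sin ϕ sin δ + cos ϕ cos δ sin h₀ = 1.5445×0.96029×-0.00764 + 0.27899×0.99997×0.99965 = -0.011331 + 0.278884 = 0.267553.
Q̄ = (S_0/π) × [bracket] = (1361/π) × 0.267553 = 115.9 W/m².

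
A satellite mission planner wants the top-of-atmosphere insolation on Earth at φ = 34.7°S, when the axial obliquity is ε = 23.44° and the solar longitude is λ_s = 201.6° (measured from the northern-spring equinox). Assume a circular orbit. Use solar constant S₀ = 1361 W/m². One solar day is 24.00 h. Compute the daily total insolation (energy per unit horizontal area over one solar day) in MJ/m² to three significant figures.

Solar declination: sin δ = sin ε · sin λ_s = sin 23.44° × sin 201.6° = -0.14644, so δ = -8.420°.
cos H₀ = −tan(-34.7°) tan(-8.420°) = -0.1025, H₀ = 1.6735 rad.
Bracket: H₀ sin φ sin δ + cos φ cos δ sin H₀ = 1.6735×-0.56928×-0.14644 + 0.82214×0.98922×0.99473 = 0.139512 + 0.808991 = 0.948503.
Q̄ = (S₀/π) × [bracket] = (1361/π) × 0.948503 = 410.91 W/m².
Daily total = Q̄ × 24.00 h × 3600 s/h = 410.91 × 24.00 × 3600 / 10⁶ = 35.50 MJ/m².

35.5 MJ/m²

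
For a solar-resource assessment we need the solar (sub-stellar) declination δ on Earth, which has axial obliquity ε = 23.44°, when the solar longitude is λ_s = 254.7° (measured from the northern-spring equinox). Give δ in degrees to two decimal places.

sin δ = sin ε · sin λ_s = sin 23.44° × sin 254.7° = -0.383690.
δ = arcsin(-0.383690) = -22.56°.

δ = -22.56°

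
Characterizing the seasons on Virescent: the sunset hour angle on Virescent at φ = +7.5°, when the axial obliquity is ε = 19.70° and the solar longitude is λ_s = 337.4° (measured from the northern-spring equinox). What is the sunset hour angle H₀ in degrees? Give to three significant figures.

H₀ = 89.0°

Solar declination: sin δ = sin ε · sin λ_s = sin 19.70° × sin 337.4° = -0.12954, so δ = -7.443°.
cos H₀ = −tan φ · tan δ = −tan(+7.5°) × tan(-7.443°) = 0.0172, so H₀ = 1.5536 rad = 89.01°.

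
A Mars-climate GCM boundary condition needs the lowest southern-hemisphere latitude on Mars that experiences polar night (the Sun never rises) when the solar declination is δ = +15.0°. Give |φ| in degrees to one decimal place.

|φ| = 75.0°

Polar night requires cos H₀ = −tan φ tan δ ≥ 1, i.e. tan φ tan δ ≤ −1.
The boundary is |tan φ| · |tan δ| = 1, so |φ| = 90° − |δ| = 90° − 15.0° = 75.0° in the southern hemisphere.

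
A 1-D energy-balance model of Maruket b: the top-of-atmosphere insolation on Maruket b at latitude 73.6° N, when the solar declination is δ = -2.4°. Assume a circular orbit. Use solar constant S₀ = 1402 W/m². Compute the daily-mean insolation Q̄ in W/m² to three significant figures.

cos H₀ = −tan(+73.6°) tan(-2.400°) = 0.1424, H₀ = 1.4279 rad.
Bracket: H₀ sin φ sin δ + cos φ cos δ sin H₀ = 1.4279×0.95931×-0.04188 + 0.28234×0.99912×0.98981 = -0.057367 + 0.279217 = 0.221850.
Q̄ = (S₀/π) × [bracket] = (1402/π) × 0.221850 = 99.01 W/m².

Q̄ ≈ 99.0 W/m²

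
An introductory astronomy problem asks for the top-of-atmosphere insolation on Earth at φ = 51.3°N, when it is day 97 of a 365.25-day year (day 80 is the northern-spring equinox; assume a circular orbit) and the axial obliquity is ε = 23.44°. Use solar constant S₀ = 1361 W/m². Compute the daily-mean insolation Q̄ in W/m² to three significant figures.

Solar longitude: λ_s = 360° × (97 − 80)/365.25 = 16.756°.
sin δ = sin 23.44° × sin 16.756° = 0.11468, so δ = +6.585°.
cos H₀ = −tan(+51.3°) tan(+6.585°) = -0.1441, H₀ = 1.7154 rad.
Bracket: H₀ sin φ sin δ + cos φ cos δ sin H₀ = 1.7154×0.78043×0.11468 + 0.62524×0.99340×0.98956 = 0.153528 + 0.614629 = 0.768157.
Q̄ = (S₀/π) × [bracket] = (1361/π) × 0.768157 = 332.8 W/m².

Q̄ ≈ 333 W/m²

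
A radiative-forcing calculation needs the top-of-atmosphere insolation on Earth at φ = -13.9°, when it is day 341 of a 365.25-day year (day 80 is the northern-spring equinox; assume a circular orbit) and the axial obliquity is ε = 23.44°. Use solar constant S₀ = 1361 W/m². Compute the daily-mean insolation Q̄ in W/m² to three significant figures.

Solar longitude: λ_s = 360° × (341 − 80)/365.25 = 257.248°.
sin δ = sin 23.44° × sin 257.248° = -0.38798, so δ = -22.829°.
cos H₀ = −tan(-13.9°) tan(-22.829°) = -0.1042, H₀ = 1.6752 rad.
Bracket: H₀ sin φ sin δ + cos φ cos δ sin H₀ = 1.6752×-0.24023×-0.38798 + 0.97072×0.92167×0.99456 = 0.156136 + 0.889816 = 1.045952.
Q̄ = (S₀/π) × [bracket] = (1361/π) × 1.045952 = 453.1 W/m².

Q̄ ≈ 453 W/m²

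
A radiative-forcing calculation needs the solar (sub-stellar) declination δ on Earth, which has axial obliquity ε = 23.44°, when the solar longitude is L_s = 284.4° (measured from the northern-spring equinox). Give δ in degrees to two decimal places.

δ = -22.66°

sin δ = sin ε · sin L_s = sin 23.44° × sin 284.4° = -0.385291.
δ = arcsin(-0.385291) = -22.66°.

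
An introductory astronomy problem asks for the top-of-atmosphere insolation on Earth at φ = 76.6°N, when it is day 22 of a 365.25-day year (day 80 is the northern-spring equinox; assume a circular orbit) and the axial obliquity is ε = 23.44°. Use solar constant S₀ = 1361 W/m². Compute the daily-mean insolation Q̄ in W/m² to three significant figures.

Q̄ ≈ 0.00 W/m²

Solar longitude: λ_s = 360° × (22 − 80)/365.25 = -57.166°, i.e. -57.166° + 360° = 302.834°.
sin δ = sin 23.44° × sin 302.834° = -0.33424, so δ = -19.526°.
cos H₀ = −tan(+76.6°) tan(-19.526°) = 1.4886 ≥ 1 ⇒ polar night, H₀ = 0 and Q̄ = 0.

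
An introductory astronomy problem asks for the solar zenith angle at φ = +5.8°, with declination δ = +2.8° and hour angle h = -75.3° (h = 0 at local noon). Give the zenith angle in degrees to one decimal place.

θ_z = 75.1°

cos θ_z = sin φ sin δ + cos φ cos δ cos h = 0.004937 + 0.252157 = 0.257094.
θ_z = arccos(0.257094) = 75.1°.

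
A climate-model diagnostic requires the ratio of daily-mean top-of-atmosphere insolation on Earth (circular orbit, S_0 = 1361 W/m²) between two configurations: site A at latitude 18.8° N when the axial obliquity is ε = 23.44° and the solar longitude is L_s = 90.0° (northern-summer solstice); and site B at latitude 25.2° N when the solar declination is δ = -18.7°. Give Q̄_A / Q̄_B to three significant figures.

— Configuration A (ϕ=+18.8°):
Solar declination: sin δ = sin ε · sin L_s = sin 23.44° × sin 90.0° = 0.39779, so δ = +23.440°.
cos h₀ = −tan(+18.8°) tan(+23.440°) = -0.1476, h₀ = 1.7189 rad.
Bracket: h₀ sin ϕ sin δ + cos ϕ cos δ sin h₀ = 1.7189×0.32227×0.39779 + 0.94665×0.91748×0.98905 = 0.220356 + 0.859022 = 1.079378.
Q̄ = (S_0/π) × [bracket] = (1361/π) × 1.079378 = 467.61 W/m².
— Configuration B (ϕ=+25.2°):
cos h₀ = −tan(+25.2°) tan(-18.700°) = 0.1593, h₀ = 1.4108 rad.
Bracket: h₀ sin ϕ sin δ + cos ϕ cos δ sin h₀ = 1.4108×0.42578×-0.32061 + 0.90483×0.94721×0.98723 = -0.192587 + 0.846119 = 0.653532.
Q̄ = (S_0/π) × [bracket] = (1361/π) × 0.653532 = 283.12 W/m².
Ratio Q̄_A / Q̄_B = 467.61 / 283.12 = 1.652.

Q̄_A / Q̄_B ≈ 1.65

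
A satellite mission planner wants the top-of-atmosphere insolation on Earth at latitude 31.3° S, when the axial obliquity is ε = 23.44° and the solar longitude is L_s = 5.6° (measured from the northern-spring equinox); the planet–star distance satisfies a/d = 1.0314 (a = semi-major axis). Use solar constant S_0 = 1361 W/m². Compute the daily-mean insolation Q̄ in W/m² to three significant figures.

Q̄ ≈ 379 W/m²

Solar declination: sin δ = sin ε · sin L_s = sin 23.44° × sin 5.6° = 0.03882, so δ = +2.225°.
cos h₀ = −tan(-31.3°) tan(+2.225°) = 0.0236, h₀ = 1.5472 rad.
Bracket: h₀ sin ϕ sin δ + cos ϕ cos δ sin h₀ = 1.5472×-0.51952×0.03882 + 0.85446×0.99925×0.99972 = -0.031204 + 0.853580 = 0.822376.
Inverse-square distance factor (a/d)² = 1.0314² = 1.063786.
Q̄ = (S_0/π) × 1.063786 × [bracket] = (1361/π) × 1.063786 × 0.822376 = 379.0 W/m².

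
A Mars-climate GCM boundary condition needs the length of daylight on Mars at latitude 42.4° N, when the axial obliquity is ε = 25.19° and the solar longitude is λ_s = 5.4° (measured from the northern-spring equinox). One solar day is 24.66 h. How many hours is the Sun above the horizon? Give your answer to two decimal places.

12.62 h

Solar declination: sin δ = sin ε · sin λ_s = sin 25.19° × sin 5.4° = 0.04005, so δ = +2.296°.
cos H₀ = −tan φ · tan δ = −tan(+42.4°) × tan(+2.296°) = -0.0366, so H₀ = 1.6074 rad = 92.10°.
Daylight = 2H₀/(2π) × 24.66 h = (1.6074/π) × 24.66 = 12.62 h.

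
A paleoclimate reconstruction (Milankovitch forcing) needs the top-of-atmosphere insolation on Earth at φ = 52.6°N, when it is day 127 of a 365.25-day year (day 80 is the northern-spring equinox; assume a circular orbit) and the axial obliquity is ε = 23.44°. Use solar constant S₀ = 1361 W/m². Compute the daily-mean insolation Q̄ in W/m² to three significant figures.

Q̄ ≈ 427 W/m²

Solar longitude: λ_s = 360° × (127 − 80)/365.25 = 46.324°.
sin δ = sin 23.44° × sin 46.324° = 0.28771, so δ = +16.721°.
cos H₀ = −tan(+52.6°) tan(+16.721°) = -0.3929, H₀ = 1.9746 rad.
Bracket: H₀ sin φ sin δ + cos φ cos δ sin H₀ = 1.9746×0.79441×0.28771 + 0.60738×0.95772×0.91957 = 0.451314 + 0.534914 = 0.986228.
Q̄ = (S₀/π) × [bracket] = (1361/π) × 0.986228 = 427.3 W/m².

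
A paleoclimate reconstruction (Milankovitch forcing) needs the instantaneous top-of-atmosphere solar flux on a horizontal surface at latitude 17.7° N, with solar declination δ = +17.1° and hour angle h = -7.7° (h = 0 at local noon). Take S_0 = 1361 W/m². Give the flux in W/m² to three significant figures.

cos θ_z = sin ϕ sin δ + cos ϕ cos δ cos h = 0.089398 + 0.902337 = 0.991735.
Flux = S_0 · cos θ_z = 1361 × 0.991735 = 1350 W/m².

1.35e+03 W/m²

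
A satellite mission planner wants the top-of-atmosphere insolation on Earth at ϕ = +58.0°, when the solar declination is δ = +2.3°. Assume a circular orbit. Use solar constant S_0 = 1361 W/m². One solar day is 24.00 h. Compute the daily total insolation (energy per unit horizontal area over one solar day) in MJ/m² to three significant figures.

21.9 MJ/m²

cos h₀ = −tan(+58.0°) tan(+2.300°) = -0.0643, h₀ = 1.6351 rad.
Bracket: h₀ sin ϕ sin δ + cos ϕ cos δ sin h₀ = 1.6351×0.84805×0.04013 + 0.52992×0.99919×0.99793 = 0.055646 + 0.528395 = 0.584041.
Q̄ = (S_0/π) × [bracket] = (1361/π) × 0.584041 = 253.02 W/m².
Daily total = Q̄ × 24.00 h × 3600 s/h = 253.02 × 24.00 × 3600 / 10⁶ = 21.86 MJ/m².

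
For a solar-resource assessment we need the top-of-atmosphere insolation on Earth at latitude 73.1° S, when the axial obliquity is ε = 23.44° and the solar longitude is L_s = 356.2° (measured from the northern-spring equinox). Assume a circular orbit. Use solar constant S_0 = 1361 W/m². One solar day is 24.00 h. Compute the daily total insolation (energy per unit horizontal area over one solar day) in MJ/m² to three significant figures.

Solar declination: sin δ = sin ε · sin L_s = sin 23.44° × sin 356.2° = -0.02636, so δ = -1.511°.
cos h₀ = −tan(-73.1°) tan(-1.511°) = -0.0868, h₀ = 1.6577 rad.
Bracket: h₀ sin ϕ sin δ + cos ϕ cos δ sin h₀ = 1.6577×-0.95681×-0.02636 + 0.29070×0.99965×0.99623 = 0.041810 + 0.289503 = 0.331313.
Q̄ = (S_0/π) × [bracket] = (1361/π) × 0.331313 = 143.53 W/m².
Daily total = Q̄ × 24.00 h × 3600 s/h = 143.53 × 24.00 × 3600 / 10⁶ = 12.40 MJ/m².

12.4 MJ/m²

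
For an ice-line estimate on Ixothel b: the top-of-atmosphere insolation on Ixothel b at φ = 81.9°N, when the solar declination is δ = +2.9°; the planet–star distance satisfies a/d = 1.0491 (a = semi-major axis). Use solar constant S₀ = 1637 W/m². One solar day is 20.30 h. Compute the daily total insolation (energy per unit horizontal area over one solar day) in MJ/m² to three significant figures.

cos H₀ = −tan(+81.9°) tan(+2.900°) = -0.3559, H₀ = 1.9347 rad.
Bracket: H₀ sin φ sin δ + cos φ cos δ sin H₀ = 1.9347×0.99002×0.05059 + 0.14090×0.99872×0.93451 = 0.096900 + 0.131504 = 0.228404.
Inverse-square distance factor (a/d)² = 1.0491² = 1.100611.
Q̄ = (S₀/π) × 1.100611 × [bracket] = (1637/π) × 1.100611 × 0.228404 = 130.99 W/m².
Daily total = Q̄ × 20.30 h × 3600 s/h = 130.99 × 20.30 × 3600 / 10⁶ = 9.573 MJ/m².

9.57 MJ/m²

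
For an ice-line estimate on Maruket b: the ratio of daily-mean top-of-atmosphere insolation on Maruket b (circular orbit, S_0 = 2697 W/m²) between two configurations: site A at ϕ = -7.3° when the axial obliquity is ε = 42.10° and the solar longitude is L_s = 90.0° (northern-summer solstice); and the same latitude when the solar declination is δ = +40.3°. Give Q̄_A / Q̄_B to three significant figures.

— Configuration A (ϕ=-7.3°):
Solar declination: sin δ = sin ε · sin L_s = sin 42.10° × sin 90.0° = 0.67043, so δ = +42.100°.
cos h₀ = −tan(-7.3°) tan(+42.100°) = 0.1157, h₀ = 1.4548 rad.
Bracket: h₀ sin ϕ sin δ + cos ϕ cos δ sin h₀ = 1.4548×-0.12706×0.67043 + 0.99189×0.74198×0.99328 = -0.123927 + 0.731017 = 0.607090.
Q̄ = (S_0/π) × [bracket] = (2697/π) × 0.607090 = 521.18 W/m².
— Configuration B (ϕ=-7.3°):
cos h₀ = −tan(-7.3°) tan(+40.300°) = 0.1086, h₀ = 1.4619 rad.
Bracket: h₀ sin ϕ sin δ + cos ϕ cos δ sin h₀ = 1.4619×-0.12706×0.64679 + 0.99189×0.76267×0.99408 = -0.120141 + 0.752006 = 0.631865.
Q̄ = (S_0/π) × [bracket] = (2697/π) × 0.631865 = 542.44 W/m².
Ratio Q̄_A / Q̄_B = 521.18 / 542.44 = 0.9608.

Q̄_A / Q̄_B ≈ 0.961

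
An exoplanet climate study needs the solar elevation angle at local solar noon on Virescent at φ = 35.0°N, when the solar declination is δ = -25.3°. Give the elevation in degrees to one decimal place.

29.7°

At local noon the hour angle is zero, so the zenith angle equals |φ − δ| = |+35.0° − (-25.300°)| = 60.300°.
Elevation = 90° − 60.300° = 29.7°.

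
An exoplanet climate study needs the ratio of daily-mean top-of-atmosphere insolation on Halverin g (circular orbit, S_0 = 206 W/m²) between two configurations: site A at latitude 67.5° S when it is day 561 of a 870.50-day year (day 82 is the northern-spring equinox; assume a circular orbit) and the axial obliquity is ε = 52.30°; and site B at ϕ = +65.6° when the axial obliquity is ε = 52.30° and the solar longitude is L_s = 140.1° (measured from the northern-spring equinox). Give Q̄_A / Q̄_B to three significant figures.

— Configuration A (ϕ=-67.5°):
Solar longitude: L_s = 360° × (561 − 82)/870.50 = 198.093°.
sin δ = sin 52.30° × sin 198.093° = -0.24572, so δ = -14.225°.
cos h₀ = −tan(-67.5°) tan(-14.225°) = -0.6120, h₀ = 2.2294 rad.
Bracket: h₀ sin ϕ sin δ + cos ϕ cos δ sin h₀ = 2.2294×-0.92388×-0.24572 + 0.38268×0.96934×0.79086 = 0.506109 + 0.293367 = 0.799476.
Q̄ = (S_0/π) × [bracket] = (206/π) × 0.799476 = 52.423 W/m².
— Configuration B (ϕ=+65.6°):
Solar declination: sin δ = sin ε · sin L_s = sin 52.30° × sin 140.1° = 0.50753, so δ = +30.499°.
cos h₀ = −tan(+65.6°) tan(+30.499°) = -1.2985 ≤ −1 ⇒ polar day, h₀ = π.
Bracket: h₀ sin ϕ sin δ + cos ϕ cos δ sin h₀ = 3.1416×0.91068×0.50753 + 0.41310×0.86163×0.00000 = 1.452039 + 0.000000 = 1.452039.
Q̄ = (S_0/π) × [bracket] = (206/π) × 1.452039 = 95.213 W/m².
Ratio Q̄_A / Q̄_B = 52.423 / 95.213 = 0.5506.

Q̄_A / Q̄_B ≈ 0.551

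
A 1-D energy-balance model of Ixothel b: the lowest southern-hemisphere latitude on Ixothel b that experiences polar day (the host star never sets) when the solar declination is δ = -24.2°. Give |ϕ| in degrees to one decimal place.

|ϕ| = 65.8°

Polar day requires cos h₀ = −tan ϕ tan δ ≤ −1, i.e. tan ϕ tan δ ≥ 1.
The boundary is |tan ϕ| · |tan δ| = 1, so |ϕ| = 90° − |δ| = 90° − 24.2° = 65.8° in the southern hemisphere.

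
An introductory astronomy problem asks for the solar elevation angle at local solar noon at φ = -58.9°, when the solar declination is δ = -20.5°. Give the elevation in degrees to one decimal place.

51.6°

At local noon the hour angle is zero, so the zenith angle equals |φ − δ| = |-58.9° − (-20.500°)| = 38.400°.
Elevation = 90° − 38.400° = 51.6°.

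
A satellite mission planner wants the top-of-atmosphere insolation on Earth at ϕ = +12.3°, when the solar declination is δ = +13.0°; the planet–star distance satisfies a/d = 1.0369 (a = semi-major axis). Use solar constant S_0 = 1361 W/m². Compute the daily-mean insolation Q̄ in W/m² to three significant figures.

Q̄ ≈ 479 W/m²

cos h₀ = −tan(+12.3°) tan(+13.000°) = -0.0503, h₀ = 1.6212 rad.
Bracket: h₀ sin ϕ sin δ + cos ϕ cos δ sin h₀ = 1.6212×0.21303×0.22495 + 0.97705×0.97437×0.99873 = 0.077690 + 0.950799 = 1.028489.
Inverse-square distance factor (a/d)² = 1.0369² = 1.075162.
Q̄ = (S_0/π) × 1.075162 × [bracket] = (1361/π) × 1.075162 × 1.028489 = 479.1 W/m².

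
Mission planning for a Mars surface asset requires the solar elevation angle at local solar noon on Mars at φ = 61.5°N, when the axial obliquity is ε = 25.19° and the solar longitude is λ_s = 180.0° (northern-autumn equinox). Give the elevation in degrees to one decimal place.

28.5°

Solar declination: sin δ = sin ε · sin λ_s = sin 25.19° × sin 180.0° = 0.00000, so δ = +0.000°.
At local noon the hour angle is zero, so the zenith angle equals |φ − δ| = |+61.5° − (+0.000°)| = 61.500°.
Elevation = 90° − 61.500° = 28.5°.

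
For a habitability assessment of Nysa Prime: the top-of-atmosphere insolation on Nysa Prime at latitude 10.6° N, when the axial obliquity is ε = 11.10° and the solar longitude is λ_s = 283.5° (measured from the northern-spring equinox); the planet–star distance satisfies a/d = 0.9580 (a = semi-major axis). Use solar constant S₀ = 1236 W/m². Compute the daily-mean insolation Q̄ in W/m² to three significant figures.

Q̄ ≈ 329 W/m²

Solar declination: sin δ = sin ε · sin λ_s = sin 11.10° × sin 283.5° = -0.18720, so δ = -10.790°.
cos H₀ = −tan(+10.6°) tan(-10.790°) = 0.0357, H₀ = 1.5351 rad.
Bracket: H₀ sin φ sin δ + cos φ cos δ sin H₀ = 1.5351×0.18395×-0.18720 + 0.98294×0.98232×0.99936 = -0.052862 + 0.964944 = 0.912082.
Inverse-square distance factor (a/d)² = 0.9580² = 0.917764.
Q̄ = (S₀/π) × 0.917764 × [bracket] = (1236/π) × 0.917764 × 0.912082 = 329.3 W/m².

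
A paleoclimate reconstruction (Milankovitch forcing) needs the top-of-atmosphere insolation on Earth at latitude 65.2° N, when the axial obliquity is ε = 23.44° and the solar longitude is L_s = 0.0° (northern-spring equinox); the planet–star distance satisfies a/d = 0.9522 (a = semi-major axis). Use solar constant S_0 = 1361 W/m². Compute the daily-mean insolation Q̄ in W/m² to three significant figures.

Q̄ ≈ 165 W/m²

Solar declination: sin δ = sin ε · sin L_s = sin 23.44° × sin 0.0° = 0.00000, so δ = +0.000°.
cos h₀ = −tan(+65.2°) tan(+0.000°) = -0.0000, h₀ = 1.5708 rad.
Bracket: h₀ sin ϕ sin δ + cos ϕ cos δ sin h₀ = 1.5708×0.90778×0.00000 + 0.41945×1.00000×1.00000 = 0.000000 + 0.419450 = 0.419450.
Inverse-square distance factor (a/d)² = 0.9522² = 0.906685.
Q̄ = (S_0/π) × 0.906685 × [bracket] = (1361/π) × 0.906685 × 0.419450 = 164.8 W/m².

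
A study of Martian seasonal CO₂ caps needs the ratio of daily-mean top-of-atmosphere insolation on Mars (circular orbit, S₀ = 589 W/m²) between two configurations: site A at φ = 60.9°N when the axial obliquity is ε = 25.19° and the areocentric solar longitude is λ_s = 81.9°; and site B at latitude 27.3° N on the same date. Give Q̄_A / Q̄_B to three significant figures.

— Configuration A (φ=+60.9°):
sin δ = sin 25.19° × sin 81.9° = 0.42138, so δ = +24.921°.
cos H₀ = −tan(+60.9°) tan(+24.921°) = -0.8348, H₀ = 2.5586 rad.
Bracket: H₀ sin φ sin δ + cos φ cos δ sin H₀ = 2.5586×0.87377×0.42138 + 0.48634×0.90689×0.55056 = 0.942049 + 0.242828 = 1.184877.
Q̄ = (S₀/π) × [bracket] = (589/π) × 1.184877 = 222.15 W/m².
— Configuration B (φ=+27.3°):
cos H₀ = −tan(+27.3°) tan(+24.921°) = -0.2398, H₀ = 1.8130 rad.
Bracket: H₀ sin φ sin δ + cos φ cos δ sin H₀ = 1.8130×0.45865×0.42138 + 0.88862×0.90689×0.97082 = 0.350391 + 0.782365 = 1.132756.
Q̄ = (S₀/π) × [bracket] = (589/π) × 1.132756 = 212.37 W/m².
Ratio Q̄_A / Q̄_B = 222.15 / 212.37 = 1.046.

Q̄_A / Q̄_B ≈ 1.05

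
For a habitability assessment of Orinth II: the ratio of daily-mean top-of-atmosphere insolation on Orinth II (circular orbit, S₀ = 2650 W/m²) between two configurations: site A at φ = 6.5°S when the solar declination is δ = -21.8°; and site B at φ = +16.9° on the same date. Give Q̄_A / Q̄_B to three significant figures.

Q̄_A / Q̄_B ≈ 1.36

— Configuration A (φ=-6.5°):
cos H₀ = −tan(-6.5°) tan(-21.800°) = -0.0456, H₀ = 1.6164 rad.
Bracket: H₀ sin φ sin δ + cos φ cos δ sin H₀ = 1.6164×-0.11320×-0.37137 + 0.99357×0.92849×0.99896 = 0.067952 + 0.921560 = 0.989512.
Q̄ = (S₀/π) × [bracket] = (2650/π) × 0.989512 = 834.67 W/m².
— Configuration B (φ=+16.9°):
cos H₀ = −tan(+16.9°) tan(-21.800°) = 0.1215, H₀ = 1.4490 rad.
Bracket: H₀ sin φ sin δ + cos φ cos δ sin H₀ = 1.4490×0.29070×-0.37137 + 0.95681×0.92849×0.99259 = -0.156430 + 0.881806 = 0.725376.
Q̄ = (S₀/π) × [bracket] = (2650/π) × 0.725376 = 611.87 W/m².
Ratio Q̄_A / Q̄_B = 834.67 / 611.87 = 1.364.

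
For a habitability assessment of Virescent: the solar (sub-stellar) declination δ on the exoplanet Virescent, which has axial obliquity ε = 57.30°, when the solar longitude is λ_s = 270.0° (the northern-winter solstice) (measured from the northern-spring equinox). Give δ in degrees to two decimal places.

δ = -57.30°

sin δ = sin ε · sin λ_s = sin 57.30° × sin 270.0° = -0.841511.
δ = arcsin(-0.841511) = -57.30°.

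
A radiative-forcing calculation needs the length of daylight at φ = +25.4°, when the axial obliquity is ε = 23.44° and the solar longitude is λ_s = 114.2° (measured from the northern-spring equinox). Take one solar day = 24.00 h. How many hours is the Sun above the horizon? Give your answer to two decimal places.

Solar declination: sin δ = sin ε · sin λ_s = sin 23.44° × sin 114.2° = 0.36283, so δ = +21.274°.
cos H₀ = −tan φ · tan δ = −tan(+25.4°) × tan(+21.274°) = -0.1849, so H₀ = 1.7567 rad = 100.65°.
Daylight = 2H₀/(2π) × 24.00 h = (1.7567/π) × 24.00 = 13.42 h.

13.42 h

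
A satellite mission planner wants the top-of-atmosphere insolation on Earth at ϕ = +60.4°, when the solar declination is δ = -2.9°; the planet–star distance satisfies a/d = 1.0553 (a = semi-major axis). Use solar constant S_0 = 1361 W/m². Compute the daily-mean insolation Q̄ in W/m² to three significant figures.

cos h₀ = −tan(+60.4°) tan(-2.900°) = 0.0892, h₀ = 1.4815 rad.
Bracket: h₀ sin ϕ sin δ + cos ϕ cos δ sin h₀ = 1.4815×0.86949×-0.05059 + 0.49394×0.99872×0.99602 = -0.065167 + 0.491344 = 0.426177.
Inverse-square distance factor (a/d)² = 1.0553² = 1.113658.
Q̄ = (S_0/π) × 1.113658 × [bracket] = (1361/π) × 1.113658 × 0.426177 = 205.6 W/m².

Q̄ ≈ 206 W/m²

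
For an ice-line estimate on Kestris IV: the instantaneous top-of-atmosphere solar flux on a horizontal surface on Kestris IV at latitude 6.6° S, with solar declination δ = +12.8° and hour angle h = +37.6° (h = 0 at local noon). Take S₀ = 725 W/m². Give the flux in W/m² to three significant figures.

cos θ_z = sin φ sin δ + cos φ cos δ cos h = -0.025464 + 0.767481 = 0.742017.
Flux = S₀ · cos θ_z = 725 × 0.742017 = 538.0 W/m².

538 W/m²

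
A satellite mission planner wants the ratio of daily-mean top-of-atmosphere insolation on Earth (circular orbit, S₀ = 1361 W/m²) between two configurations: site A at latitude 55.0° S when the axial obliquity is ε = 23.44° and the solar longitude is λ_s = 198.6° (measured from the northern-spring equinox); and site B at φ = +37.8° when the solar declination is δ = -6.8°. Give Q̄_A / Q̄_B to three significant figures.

— Configuration A (φ=-55.0°):
Solar declination: sin δ = sin ε · sin λ_s = sin 23.44° × sin 198.6° = -0.12688, so δ = -7.289°.
cos H₀ = −tan(-55.0°) tan(-7.289°) = -0.1827, H₀ = 1.7545 rad.
Bracket: H₀ sin φ sin δ + cos φ cos δ sin H₀ = 1.7545×-0.81915×-0.12688 + 0.57358×0.99192×0.98317 = 0.182352 + 0.559370 = 0.741722.
Q̄ = (S₀/π) × [bracket] = (1361/π) × 0.741722 = 321.33 W/m².
— Configuration B (φ=+37.8°):
cos H₀ = −tan(+37.8°) tan(-6.800°) = 0.0925, H₀ = 1.4782 rad.
Bracket: H₀ sin φ sin δ + cos φ cos δ sin H₀ = 1.4782×0.61291×-0.11840 + 0.79016×0.99297×0.99571 = -0.107271 + 0.781239 = 0.673968.
Q̄ = (S₀/π) × [bracket] = (1361/π) × 0.673968 = 291.98 W/m².
Ratio Q̄_A / Q̄_B = 321.33 / 291.98 = 1.101.

Q̄_A / Q̄_B ≈ 1.10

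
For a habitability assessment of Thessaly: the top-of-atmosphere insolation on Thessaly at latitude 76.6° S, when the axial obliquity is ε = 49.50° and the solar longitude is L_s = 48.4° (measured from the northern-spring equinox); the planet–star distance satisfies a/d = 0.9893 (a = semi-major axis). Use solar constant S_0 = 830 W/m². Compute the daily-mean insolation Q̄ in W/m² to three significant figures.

Q̄ ≈ 0.00 W/m²

Solar declination: sin δ = sin ε · sin L_s = sin 49.50° × sin 48.4° = 0.56863, so δ = +34.655°.
cos h₀ = −tan(-76.6°) tan(+34.655°) = 2.9016 ≥ 1 ⇒ polar night, h₀ = 0 and Q̄ = 0.
Inverse-square distance factor (a/d)² = 0.9893² = 0.978714.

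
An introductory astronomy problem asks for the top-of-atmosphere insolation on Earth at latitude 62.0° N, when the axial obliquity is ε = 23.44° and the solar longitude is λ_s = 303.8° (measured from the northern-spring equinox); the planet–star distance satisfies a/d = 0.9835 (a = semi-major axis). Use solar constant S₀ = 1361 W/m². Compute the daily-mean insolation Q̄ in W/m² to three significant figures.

Solar declination: sin δ = sin ε · sin λ_s = sin 23.44° × sin 303.8° = -0.33056, so δ = -19.303°.
cos H₀ = −tan(+62.0°) tan(-19.303°) = 0.6587, H₀ = 0.8517 rad.
Bracket: H₀ sin φ sin δ + cos φ cos δ sin H₀ = 0.8517×0.88295×-0.33056 + 0.46947×0.94379×0.75239 = -0.248584 + 0.333370 = 0.084786.
Inverse-square distance factor (a/d)² = 0.9835² = 0.967272.
Q̄ = (S₀/π) × 0.967272 × [bracket] = (1361/π) × 0.967272 × 0.084786 = 35.53 W/m².

Q̄ ≈ 35.5 W/m²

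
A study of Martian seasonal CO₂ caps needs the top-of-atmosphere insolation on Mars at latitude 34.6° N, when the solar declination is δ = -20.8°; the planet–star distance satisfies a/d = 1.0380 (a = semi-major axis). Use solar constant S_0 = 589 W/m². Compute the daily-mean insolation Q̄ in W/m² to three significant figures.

Q̄ ≈ 96.8 W/m²

cos h₀ = −tan(+34.6°) tan(-20.800°) = 0.2621, h₀ = 1.3056 rad.
Bracket: h₀ sin ϕ sin δ + cos ϕ cos δ sin h₀ = 1.3056×0.56784×-0.35511 + 0.82314×0.93483×0.96505 = -0.263269 + 0.742602 = 0.479333.
Inverse-square distance factor (a/d)² = 1.0380² = 1.077444.
Q̄ = (S_0/π) × 1.077444 × [bracket] = (589/π) × 1.077444 × 0.479333 = 96.83 W/m².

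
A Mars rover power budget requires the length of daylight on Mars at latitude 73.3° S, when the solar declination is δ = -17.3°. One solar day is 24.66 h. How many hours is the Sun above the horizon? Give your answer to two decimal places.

Sunrise equation: cos H₀ = −tan φ · tan δ = -1.0382 ≤ −1, so the Sun never sets (polar day) and H₀ = π.
Daylight = 2H₀/(2π) × 24.66 h = (3.1416/π) × 24.66 = 24.66 h.

24.66 h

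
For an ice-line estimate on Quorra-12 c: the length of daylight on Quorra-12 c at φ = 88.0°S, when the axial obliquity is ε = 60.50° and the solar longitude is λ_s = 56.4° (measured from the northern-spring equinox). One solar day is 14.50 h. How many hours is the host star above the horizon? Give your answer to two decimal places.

Solar declination: sin δ = sin ε · sin λ_s = sin 60.50° × sin 56.4° = 0.72494, so δ = +46.464°.
cos H₀ = −tan φ · tan δ = 30.1380 ≥ 1, so the host star never rises (polar night) and H₀ = 0.
Daylight = 2H₀/(2π) × 14.50 h = (0.0000/π) × 14.50 = 0.00 h.

0.00 h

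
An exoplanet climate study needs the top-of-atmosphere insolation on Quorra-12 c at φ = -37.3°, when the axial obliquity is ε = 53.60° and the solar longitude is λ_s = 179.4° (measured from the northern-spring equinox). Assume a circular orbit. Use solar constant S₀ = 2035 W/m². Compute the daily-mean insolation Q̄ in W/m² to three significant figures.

Q̄ ≈ 510 W/m²

Solar declination: sin δ = sin ε · sin λ_s = sin 53.60° × sin 179.4° = 0.00843, so δ = +0.483°.
cos H₀ = −tan(-37.3°) tan(+0.483°) = 0.0064, H₀ = 1.5644 rad.
Bracket: H₀ sin φ sin δ + cos φ cos δ sin H₀ = 1.5644×-0.60599×0.00843 + 0.79547×0.99996×0.99998 = -0.007992 + 0.795422 = 0.787430.
Q̄ = (S₀/π) × [bracket] = (2035/π) × 0.787430 = 510.1 W/m².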